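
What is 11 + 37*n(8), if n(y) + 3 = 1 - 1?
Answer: -100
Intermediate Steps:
n(y) = -3 (n(y) = -3 + (1 - 1) = -3 + 0 = -3)
11 + 37*n(8) = 11 + 37*(-3) = 11 - 111 = -100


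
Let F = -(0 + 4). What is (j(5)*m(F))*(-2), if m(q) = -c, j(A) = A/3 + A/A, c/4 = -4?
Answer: -256/3 ≈ -85.333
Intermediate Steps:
c = -16 (c = 4*(-4) = -16)
j(A) = 1 + A/3 (j(A) = A*(1/3) + 1 = A/3 + 1 = 1 + A/3)
F = -4 (F = -1*4 = -4)
m(q) = 16 (m(q) = -1*(-16) = 16)
(j(5)*m(F))*(-2) = ((1 + (1/3)*5)*16)*(-2) = ((1 + 5/3)*16)*(-2) = ((8/3)*16)*(-2) = (128/3)*(-2) = -256/3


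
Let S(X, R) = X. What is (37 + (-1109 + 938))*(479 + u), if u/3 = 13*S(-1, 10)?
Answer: -58960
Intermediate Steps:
u = -39 (u = 3*(13*(-1)) = 3*(-13) = -39)
(37 + (-1109 + 938))*(479 + u) = (37 + (-1109 + 938))*(479 - 39) = (37 - 171)*440 = -134*440 = -58960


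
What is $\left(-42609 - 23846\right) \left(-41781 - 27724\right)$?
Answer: $4618954775$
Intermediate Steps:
$\left(-42609 - 23846\right) \left(-41781 - 27724\right) = \left(-66455\right) \left(-69505\right) = 4618954775$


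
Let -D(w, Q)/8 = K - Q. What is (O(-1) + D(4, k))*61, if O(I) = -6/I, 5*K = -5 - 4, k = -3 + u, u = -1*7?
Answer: -18178/5 ≈ -3635.6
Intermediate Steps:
u = -7
k = -10 (k = -3 - 7 = -10)
K = -9/5 (K = (-5 - 4)/5 = (1/5)*(-9) = -9/5 ≈ -1.8000)
D(w, Q) = 72/5 + 8*Q (D(w, Q) = -8*(-9/5 - Q) = 72/5 + 8*Q)
(O(-1) + D(4, k))*61 = (-6/(-1) + (72/5 + 8*(-10)))*61 = (-6*(-1) + (72/5 - 80))*61 = (6 - 328/5)*61 = -298/5*61 = -18178/5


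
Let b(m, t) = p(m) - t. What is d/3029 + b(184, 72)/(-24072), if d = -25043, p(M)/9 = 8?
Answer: -25043/3029 ≈ -8.2677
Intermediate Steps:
p(M) = 72 (p(M) = 9*8 = 72)
b(m, t) = 72 - t
d/3029 + b(184, 72)/(-24072) = -25043/3029 + (72 - 1*72)/(-24072) = -25043*1/3029 + (72 - 72)*(-1/24072) = -25043/3029 + 0*(-1/24072) = -25043/3029 + 0 = -25043/3029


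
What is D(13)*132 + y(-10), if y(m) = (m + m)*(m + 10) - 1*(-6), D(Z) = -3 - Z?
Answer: -2106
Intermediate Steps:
y(m) = 6 + 2*m*(10 + m) (y(m) = (2*m)*(10 + m) + 6 = 2*m*(10 + m) + 6 = 6 + 2*m*(10 + m))
D(13)*132 + y(-10) = (-3 - 1*13)*132 + (6 + 2*(-10)² + 20*(-10)) = (-3 - 13)*132 + (6 + 2*100 - 200) = -16*132 + (6 + 200 - 200) = -2112 + 6 = -2106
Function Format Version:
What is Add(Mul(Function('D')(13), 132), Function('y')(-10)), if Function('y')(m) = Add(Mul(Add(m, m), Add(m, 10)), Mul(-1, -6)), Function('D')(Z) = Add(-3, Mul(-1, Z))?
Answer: -2106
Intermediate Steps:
Function('y')(m) = Add(6, Mul(2, m, Add(10, m))) (Function('y')(m) = Add(Mul(Mul(2, m), Add(10, m)), 6) = Add(Mul(2, m, Add(10, m)), 6) = Add(6, Mul(2, m, Add(10, m))))
Add(Mul(Function('D')(13), 132), Function('y')(-10)) = Add(Mul(Add(-3, Mul(-1, 13)), 132), Add(6, Mul(2, Pow(-10, 2)), Mul(20, -10))) = Add(Mul(Add(-3, -13), 132), Add(6, Mul(2, 100), -200)) = Add(Mul(-16, 132), Add(6, 200, -200)) = Add(-2112, 6) = -2106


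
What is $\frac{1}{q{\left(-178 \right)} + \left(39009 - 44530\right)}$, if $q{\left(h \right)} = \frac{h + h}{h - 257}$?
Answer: $- \frac{435}{2401279} \approx -0.00018115$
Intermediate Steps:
$q{\left(h \right)} = \frac{2 h}{-257 + h}$
$\frac{1}{q{\left(-178 \right)} + \left(39009 - 44530\right)} = \frac{1}{2 \left(-178\right) \frac{1}{-257 - 178} + \left(39009 - 44530\right)} = \frac{1}{2 \left(-178\right) \frac{1}{-435} + \left(39009 - 44530\right)} = \frac{1}{2 \left(-178\right) \left(- \frac{1}{435}\right) - 5521} = \frac{1}{\frac{356}{435} - 5521} = \frac{1}{- \frac{2401279}{435}} = - \frac{435}{2401279}$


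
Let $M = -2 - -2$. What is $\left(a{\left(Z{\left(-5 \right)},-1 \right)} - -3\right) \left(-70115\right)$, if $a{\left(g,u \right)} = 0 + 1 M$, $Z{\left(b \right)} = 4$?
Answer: $-210345$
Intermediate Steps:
$M = 0$ ($M = -2 + 2 = 0$)
$a{\left(g,u \right)} = 0$ ($a{\left(g,u \right)} = 0 + 1 \cdot 0 = 0 + 0 = 0$)
$\left(a{\left(Z{\left(-5 \right)},-1 \right)} - -3\right) \left(-70115\right) = \left(0 - -3\right) \left(-70115\right) = \left(0 + 3\right) \left(-70115\right) = 3 \left(-70115\right) = -210345$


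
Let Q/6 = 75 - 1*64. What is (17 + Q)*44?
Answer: 3652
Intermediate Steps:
Q = 66 (Q = 6*(75 - 1*64) = 6*(75 - 64) = 6*11 = 66)
(17 + Q)*44 = (17 + 66)*44 = 83*44 = 3652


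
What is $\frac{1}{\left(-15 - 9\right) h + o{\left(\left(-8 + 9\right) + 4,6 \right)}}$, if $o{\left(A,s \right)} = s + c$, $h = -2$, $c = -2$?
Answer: $\frac{1}{52} \approx 0.019231$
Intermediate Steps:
$o{\left(A,s \right)} = -2 + s$ ($o{\left(A,s \right)} = s - 2 = -2 + s$)
$\frac{1}{\left(-15 - 9\right) h + o{\left(\left(-8 + 9\right) + 4,6 \right)}} = \frac{1}{\left(-15 - 9\right) \left(-2\right) + \left(-2 + 6\right)} = \frac{1}{\left(-24\right) \left(-2\right) + 4} = \frac{1}{48 + 4} = \frac{1}{52}$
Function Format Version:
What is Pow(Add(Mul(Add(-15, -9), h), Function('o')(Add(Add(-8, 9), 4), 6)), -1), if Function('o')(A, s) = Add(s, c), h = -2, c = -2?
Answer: Rational(1, 52) ≈ 0.019231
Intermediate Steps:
Function('o')(A, s) = Add(-2, s) (Function('o')(A, s) = Add(s, -2) = Add(-2, s))
Pow(Add(Mul(Add(-15, -9), h), Function('o')(Add(Add(-8, 9), 4), 6)), -1) = Pow(Add(Mul(Add(-15, -9), -2), Add(-2, 6)), -1) = Pow(Add(Mul(-24, -2), 4), -1) = Pow(Add(48, 4), -1) = Pow(52, -1) = Rational(1, 52)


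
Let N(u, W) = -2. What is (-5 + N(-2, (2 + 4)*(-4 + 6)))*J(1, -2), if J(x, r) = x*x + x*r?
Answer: 7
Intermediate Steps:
J(x, r) = x² + r*x
(-5 + N(-2, (2 + 4)*(-4 + 6)))*J(1, -2) = (-5 - 2)*(1*(-2 + 1)) = -7*(-1) = 7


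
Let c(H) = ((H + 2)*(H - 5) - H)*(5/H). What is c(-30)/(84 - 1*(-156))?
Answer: -101/144 ≈ -0.70139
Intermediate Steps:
c(H) = 5*(-H + (-5 + H)*(2 + H))/H (c(H) = ((2 + H)*(-5 + H) - H)*(5/H) = ((-5 + H)*(2 + H) - H)*(5/H) = (-H + (-5 + H)*(2 + H))*(5/H) = 5*(-H + (-5 + H)*(2 + H))/H)
c(-30)/(84 - 1*(-156)) = (-20 - 50/(-30) + 5*(-30))/(84 - 1*(-156)) = (-20 - 50*(-1/30) - 150)/(84 + 156) = (-20 + 5/3 - 150)/240 = -505/3*1/240 = -101/144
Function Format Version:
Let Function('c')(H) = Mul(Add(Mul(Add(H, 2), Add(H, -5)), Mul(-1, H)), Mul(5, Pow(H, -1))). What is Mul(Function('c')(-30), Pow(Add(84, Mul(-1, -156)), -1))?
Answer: Rational(-101, 144) ≈ -0.70139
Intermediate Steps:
Function('c')(H) = Mul(5, Pow(H, -1), Add(Mul(-1, H), Mul(Add(-5, H), Add(2, H)))) (Function('c')(H) = Mul(Add(Mul(Add(2, H), Add(-5, H)), Mul(-1, H)), Mul(5, Pow(H, -1))) = Mul(Add(Mul(Add(-5, H), Add(2, H)), Mul(-1, H)), Mul(5, Pow(H, -1))) = Mul(Add(Mul(-1, H), Mul(Add(-5, H), Add(2, H))), Mul(5, Pow(H, -1))) = Mul(5, Pow(H, -1), Add(Mul(-1, H), Mul(Add(-5, H), Add(2, H)))))
Mul(Function('c')(-30), Pow(Add(84, Mul(-1, -156)), -1)) = Mul(Add(-20, Mul(-50, Pow(-30, -1)), Mul(5, -30)), Pow(Add(84, Mul(-1, -156)), -1)) = Mul(Add(-20, Mul(-50, Rational(-1, 30)), -150), Pow(Add(84, 156), -1)) = Mul(Add(-20, Rational(5, 3), -150), Pow(240, -1)) = Mul(Rational(-505, 3), Rational(1, 240)) = Rational(-101, 144)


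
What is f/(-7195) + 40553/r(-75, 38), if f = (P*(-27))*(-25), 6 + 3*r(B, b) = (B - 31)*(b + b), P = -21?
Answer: -152211531/11601218 ≈ -13.120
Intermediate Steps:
r(B, b) = -2 + 2*b*(-31 + B)/3 (r(B, b) = -2 + ((B - 31)*(b + b))/3 = -2 + ((-31 + B)*(2*b))/3 = -2 + (2*b*(-31 + B))/3 = -2 + 2*b*(-31 + B)/3)
f = -14175 (f = -21*(-27)*(-25) = 567*(-25) = -14175)
f/(-7195) + 40553/r(-75, 38) = -14175/(-7195) + 40553/(-2 - 62/3*38 + (⅔)*(-75)*38) = -14175*(-1/7195) + 40553/(-2 - 2356/3 - 1900) = 2835/1439 + 40553/(-8062/3) = 2835/1439 + 40553*(-3/8062) = 2835/1439 - 121659/8062 = -152211531/11601218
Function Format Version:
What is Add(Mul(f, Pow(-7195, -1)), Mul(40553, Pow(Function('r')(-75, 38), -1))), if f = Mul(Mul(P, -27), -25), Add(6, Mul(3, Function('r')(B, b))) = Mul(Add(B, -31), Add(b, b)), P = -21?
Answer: Rational(-152211531, 11601218) ≈ -13.120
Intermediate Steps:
Function('r')(B, b) = Add(-2, Mul(Rational(2, 3), b, Add(-31, B))) (Function('r')(B, b) = Add(-2, Mul(Rational(1, 3), Mul(Add(B, -31), Add(b, b)))) = Add(-2, Mul(Rational(1, 3), Mul(Add(-31, B), Mul(2, b)))) = Add(-2, Mul(Rational(1, 3), Mul(2, b, Add(-31, B)))) = Add(-2, Mul(Rational(2, 3), b, Add(-31, B))))
f = -14175 (f = Mul(Mul(-21, -27), -25) = Mul(567, -25) = -14175)
Add(Mul(f, Pow(-7195, -1)), Mul(40553, Pow(Function('r')(-75, 38), -1))) = Add(Mul(-14175, Pow(-7195, -1)), Mul(40553, Pow(Add(-2, Mul(Rational(-62, 3), 38), Mul(Rational(2, 3), -75, 38)), -1))) = Add(Mul(-14175, Rational(-1, 7195)), Mul(40553, Pow(Add(-2, Rational(-2356, 3), -1900), -1))) = Add(Rational(2835, 1439), Mul(40553, Pow(Rational(-8062, 3), -1))) = Add(Rational(2835, 1439), Mul(40553, Rational(-3, 8062))) = Add(Rational(2835, 1439), Rational(-121659, 8062)) = Rational(-152211531, 11601218)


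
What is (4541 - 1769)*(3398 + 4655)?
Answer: 22322916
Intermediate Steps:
(4541 - 1769)*(3398 + 4655) = 2772*8053 = 22322916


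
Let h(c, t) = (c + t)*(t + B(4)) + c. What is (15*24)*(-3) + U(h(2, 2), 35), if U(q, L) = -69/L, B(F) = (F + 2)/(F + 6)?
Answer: -37869/35 ≈ -1082.0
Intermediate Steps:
B(F) = (2 + F)/(6 + F)
h(c, t) = c + (⅗ + t)*(c + t) (h(c, t) = (c + t)*(t + (2 + 4)/(6 + 4)) + c = (c + t)*(t + 6/10) + c = (c + t)*(t + (⅒)*6) + c = (c + t)*(t + ⅗) + c = (c + t)*(⅗ + t) + c = (⅗ + t)*(c + t) + c = c + (⅗ + t)*(c + t))
(15*24)*(-3) + U(h(2, 2), 35) = (15*24)*(-3) - 69/35 = 360*(-3) - 69*1/35 = -1080 - 69/35 = -37869/35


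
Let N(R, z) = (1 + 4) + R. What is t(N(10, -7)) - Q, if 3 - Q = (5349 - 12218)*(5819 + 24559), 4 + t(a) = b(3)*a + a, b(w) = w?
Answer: -208666429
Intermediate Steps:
N(R, z) = 5 + R
t(a) = -4 + 4*a (t(a) = -4 + (3*a + a) = -4 + 4*a)
Q = 208666485 (Q = 3 - (5349 - 12218)*(5819 + 24559) = 3 - (-6869)*30378 = 3 - 1*(-208666482) = 3 + 208666482 = 208666485)
t(N(10, -7)) - Q = (-4 + 4*(5 + 10)) - 1*208666485 = (-4 + 4*15) - 208666485 = (-4 + 60) - 208666485 = 56 - 208666485 = -208666429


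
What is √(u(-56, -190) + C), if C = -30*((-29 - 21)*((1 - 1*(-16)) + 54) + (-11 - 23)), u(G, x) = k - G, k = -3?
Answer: √107573 ≈ 327.98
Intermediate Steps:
u(G, x) = -3 - G
C = 107520 (C = -30*(-50*((1 + 16) + 54) - 34) = -30*(-50*(17 + 54) - 34) = -30*(-50*71 - 34) = -30*(-3550 - 34) = -30*(-3584) = 107520)
√(u(-56, -190) + C) = √((-3 - 1*(-56)) + 107520) = √((-3 + 56) + 107520) = √(53 + 107520) = √107573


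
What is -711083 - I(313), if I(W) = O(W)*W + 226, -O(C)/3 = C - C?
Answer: -711309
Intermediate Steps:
O(C) = 0 (O(C) = -3*(C - C) = -3*0 = 0)
I(W) = 226 (I(W) = 0*W + 226 = 0 + 226 = 226)
-711083 - I(313) = -711083 - 1*226 = -711083 - 226 = -711309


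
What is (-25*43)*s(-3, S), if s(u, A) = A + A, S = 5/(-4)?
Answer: 5375/2 ≈ 2687.5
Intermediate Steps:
S = -5/4 (S = 5*(-¼) = -5/4 ≈ -1.2500)
s(u, A) = 2*A
(-25*43)*s(-3, S) = (-25*43)*(2*(-5/4)) = -1075*(-5/2) = 5375/2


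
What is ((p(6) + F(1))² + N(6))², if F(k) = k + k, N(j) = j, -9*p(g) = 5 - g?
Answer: 717409/6561 ≈ 109.34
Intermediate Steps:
p(g) = -5/9 + g/9 (p(g) = -(5 - g)/9 = -5/9 + g/9)
F(k) = 2*k
((p(6) + F(1))² + N(6))² = (((-5/9 + (⅑)*6) + 2*1)² + 6)² = (((-5/9 + ⅔) + 2)² + 6)² = ((⅑ + 2)² + 6)² = ((19/9)² + 6)² = (361/81 + 6)² = (847/81)² = 717409/6561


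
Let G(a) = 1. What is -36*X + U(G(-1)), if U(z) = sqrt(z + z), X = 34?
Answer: -1224 + sqrt(2) ≈ -1222.6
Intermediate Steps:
U(z) = sqrt(2)*sqrt(z) (U(z) = sqrt(2*z) = sqrt(2)*sqrt(z))
-36*X + U(G(-1)) = -36*34 + sqrt(2)*sqrt(1) = -1224 + sqrt(2)*1 = -1224 + sqrt(2)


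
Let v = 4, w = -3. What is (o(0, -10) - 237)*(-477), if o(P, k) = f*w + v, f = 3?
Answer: 115434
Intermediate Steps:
o(P, k) = -5 (o(P, k) = 3*(-3) + 4 = -9 + 4 = -5)
(o(0, -10) - 237)*(-477) = (-5 - 237)*(-477) = -242*(-477) = 115434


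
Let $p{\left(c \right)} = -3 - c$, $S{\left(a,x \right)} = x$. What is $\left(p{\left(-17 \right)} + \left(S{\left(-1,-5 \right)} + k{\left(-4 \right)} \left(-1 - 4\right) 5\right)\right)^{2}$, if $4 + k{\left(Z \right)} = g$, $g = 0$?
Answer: $11881$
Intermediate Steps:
$k{\left(Z \right)} = -4$ ($k{\left(Z \right)} = -4 + 0 = -4$)
$\left(p{\left(-17 \right)} + \left(S{\left(-1,-5 \right)} + k{\left(-4 \right)} \left(-1 - 4\right) 5\right)\right)^{2} = \left(\left(-3 - -17\right) - \left(5 + 4 \left(-1 - 4\right) 5\right)\right)^{2} = \left(\left(-3 + 17\right) - \left(5 + 4 \left(\left(-5\right) 5\right)\right)\right)^{2} = \left(14 - -95\right)^{2} = \left(14 + \left(-5 + 100\right)\right)^{2} = \left(14 + 95\right)^{2} = 109^{2} = 11881$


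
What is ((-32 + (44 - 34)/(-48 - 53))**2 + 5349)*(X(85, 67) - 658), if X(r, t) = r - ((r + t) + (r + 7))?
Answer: -53166857521/10201 ≈ -5.2119e+6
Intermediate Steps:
X(r, t) = -7 - r - t (X(r, t) = r - ((r + t) + (7 + r)) = r - (7 + t + 2*r) = r + (-7 - t - 2*r) = -7 - r - t)
((-32 + (44 - 34)/(-48 - 53))**2 + 5349)*(X(85, 67) - 658) = ((-32 + (44 - 34)/(-48 - 53))**2 + 5349)*((-7 - 1*85 - 1*67) - 658) = ((-32 + 10/(-101))**2 + 5349)*((-7 - 85 - 67) - 658) = ((-32 + 10*(-1/101))**2 + 5349)*(-159 - 658) = ((-32 - 10/101)**2 + 5349)*(-817) = ((-3242/101)**2 + 5349)*(-817) = (10510564/10201 + 5349)*(-817) = (65075713/10201)*(-817) = -53166857521/10201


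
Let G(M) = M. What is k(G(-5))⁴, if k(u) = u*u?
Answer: 390625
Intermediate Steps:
k(u) = u²
k(G(-5))⁴ = ((-5)²)⁴ = 25⁴ = 390625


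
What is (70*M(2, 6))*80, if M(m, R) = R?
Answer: 33600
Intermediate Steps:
(70*M(2, 6))*80 = (70*6)*80 = 420*80 = 33600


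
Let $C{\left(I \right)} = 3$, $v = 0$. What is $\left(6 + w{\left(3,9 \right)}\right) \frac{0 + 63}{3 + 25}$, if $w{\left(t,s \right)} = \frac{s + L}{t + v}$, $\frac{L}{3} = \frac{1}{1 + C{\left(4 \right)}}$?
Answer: $\frac{333}{16} \approx 20.813$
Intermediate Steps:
$L = \frac{3}{4}$ ($L = \frac{3}{1 + 3} = \frac{3}{4} \approx 0.75$)
$w{\left(t,s \right)} = \frac{\frac{3}{4} + s}{t}$ ($w{\left(t,s \right)} = \frac{s + \frac{3}{4}}{t + 0} = \frac{\frac{3}{4} + s}{t}$)
$\left(6 + w{\left(3,9 \right)}\right) \frac{0 + 63}{3 + 25} = \left(6 + \frac{\frac{3}{4} + 9}{3}\right) \frac{0 + 63}{3 + 25} = \left(6 + \frac{1}{3} \cdot \frac{39}{4}\right) \frac{63}{28} = \left(6 + \frac{13}{4}\right) 63 \cdot \frac{1}{28} = \frac{37}{4} \cdot \frac{9}{4} = \frac{333}{16}$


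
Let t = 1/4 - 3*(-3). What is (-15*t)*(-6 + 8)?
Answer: -555/2 ≈ -277.50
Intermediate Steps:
t = 37/4 (t = ¼ + 9 = 37/4 ≈ 9.2500)
(-15*t)*(-6 + 8) = (-15*37/4)*(-6 + 8) = -3*185/4*2 = -555/4*2 = -555/2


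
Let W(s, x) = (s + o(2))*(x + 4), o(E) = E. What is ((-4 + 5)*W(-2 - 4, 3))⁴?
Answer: 614656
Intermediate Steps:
W(s, x) = (2 + s)*(4 + x) (W(s, x) = (s + 2)*(x + 4) = (2 + s)*(4 + x))
((-4 + 5)*W(-2 - 4, 3))⁴ = ((-4 + 5)*(8 + 2*3 + 4*(-2 - 4) + (-2 - 4)*3))⁴ = (1*(8 + 6 + 4*(-6) - 6*3))⁴ = (1*(8 + 6 - 24 - 18))⁴ = (1*(-28))⁴ = (-28)⁴ = 614656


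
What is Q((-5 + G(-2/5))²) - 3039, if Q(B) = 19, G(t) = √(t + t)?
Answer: -3020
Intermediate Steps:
G(t) = √2*√t (G(t) = √(2*t) = √2*√t)
Q((-5 + G(-2/5))²) - 3039 = 19 - 3039 = -3020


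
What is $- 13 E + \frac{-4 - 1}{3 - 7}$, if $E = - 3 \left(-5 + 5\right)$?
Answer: $\frac{5}{4} \approx 1.25$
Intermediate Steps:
$E = 0$ ($E = \left(-3\right) 0 = 0$)
$- 13 E + \frac{-4 - 1}{3 - 7} = \left(-13\right) 0 + \frac{-4 - 1}{3 - 7} = 0 - \frac{5}{-4} = 0 - - \frac{5}{4} = 0 + \frac{5}{4} = \frac{5}{4}$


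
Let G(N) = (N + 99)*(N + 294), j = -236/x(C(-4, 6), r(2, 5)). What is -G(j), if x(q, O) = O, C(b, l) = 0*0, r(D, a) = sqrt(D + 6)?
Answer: -36068 + 23187*sqrt(2) ≈ -3276.6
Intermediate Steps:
r(D, a) = sqrt(6 + D)
C(b, l) = 0
j = -59*sqrt(2) (j = -236/sqrt(6 + 2) = -236*sqrt(2)/4 = -59*sqrt(2) ≈ -83.439)
G(N) = (99 + N)*(294 + N)
-G(j) = -(29106 + (-59*sqrt(2))**2 + 393*(-59*sqrt(2))) = -(29106 + 6962 - 23187*sqrt(2)) = -(36068 - 23187*sqrt(2)) = -36068 + 23187*sqrt(2)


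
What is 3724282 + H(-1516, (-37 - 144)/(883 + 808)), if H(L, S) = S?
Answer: 6297760681/1691 ≈ 3.7243e+6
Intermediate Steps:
3724282 + H(-1516, (-37 - 144)/(883 + 808)) = 3724282 + (-37 - 144)/(883 + 808) = 3724282 - 181/1691 = 6297760681/1691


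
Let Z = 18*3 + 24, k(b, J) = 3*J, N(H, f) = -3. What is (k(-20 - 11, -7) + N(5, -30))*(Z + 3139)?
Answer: -77208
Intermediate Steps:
Z = 78 (Z = 54 + 24 = 78)
(k(-20 - 11, -7) + N(5, -30))*(Z + 3139) = (3*(-7) - 3)*(78 + 3139) = (-21 - 3)*3217 = -24*3217 = -77208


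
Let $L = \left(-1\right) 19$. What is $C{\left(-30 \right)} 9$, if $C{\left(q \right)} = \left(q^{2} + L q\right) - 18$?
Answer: $13068$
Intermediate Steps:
$L = -19$
$C{\left(q \right)} = -18 + q^{2} - 19 q$ ($C{\left(q \right)} = \left(q^{2} - 19 q\right) - 18 = -18 + q^{2} - 19 q$)
$C{\left(-30 \right)} 9 = \left(-18 + \left(-30\right)^{2} - -570\right) 9 = \left(-18 + 900 + 570\right) 9 = 1452 \cdot 9 = 13068$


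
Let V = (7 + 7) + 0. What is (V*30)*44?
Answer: 18480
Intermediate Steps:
V = 14 (V = 14 + 0 = 14)
(V*30)*44 = (14*30)*44 = 420*44 = 18480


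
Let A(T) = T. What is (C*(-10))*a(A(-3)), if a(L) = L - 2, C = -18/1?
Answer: -900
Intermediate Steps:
C = -18 (C = -18*1 = -18)
a(L) = -2 + L
(C*(-10))*a(A(-3)) = (-18*(-10))*(-2 - 3) = 180*(-5) = -900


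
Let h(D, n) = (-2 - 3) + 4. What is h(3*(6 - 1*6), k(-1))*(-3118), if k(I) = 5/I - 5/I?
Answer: 3118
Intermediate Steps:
k(I) = 0
h(D, n) = -1 (h(D, n) = -5 + 4 = -1)
h(3*(6 - 1*6), k(-1))*(-3118) = -1*(-3118) = 3118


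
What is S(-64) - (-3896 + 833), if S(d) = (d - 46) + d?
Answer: 2889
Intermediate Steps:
S(d) = -46 + 2*d (S(d) = (-46 + d) + d = -46 + 2*d)
S(-64) - (-3896 + 833) = (-46 + 2*(-64)) - (-3896 + 833) = (-46 - 128) - 1*(-3063) = -174 + 3063 = 2889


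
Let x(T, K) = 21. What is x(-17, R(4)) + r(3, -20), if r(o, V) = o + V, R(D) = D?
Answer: 4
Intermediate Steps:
r(o, V) = V + o
x(-17, R(4)) + r(3, -20) = 21 + (-20 + 3) = 21 - 17 = 4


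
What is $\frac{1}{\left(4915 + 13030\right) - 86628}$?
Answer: $- \frac{1}{68683} \approx -1.456 \cdot 10^{-5}$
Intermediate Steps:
$\frac{1}{\left(4915 + 13030\right) - 86628} = \frac{1}{17945 - 86628} = \frac{1}{-68683} = - \frac{1}{68683}$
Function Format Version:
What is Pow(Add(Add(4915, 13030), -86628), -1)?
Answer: Rational(-1, 68683) ≈ -1.4560e-5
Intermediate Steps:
Pow(Add(Add(4915, 13030), -86628), -1) = Pow(Add(17945, -86628), -1) = Pow(-68683, -1) = Rational(-1, 68683)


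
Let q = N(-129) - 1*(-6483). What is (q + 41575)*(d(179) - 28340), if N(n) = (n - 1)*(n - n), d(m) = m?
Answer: -1353361338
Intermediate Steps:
N(n) = 0 (N(n) = (-1 + n)*0 = 0)
q = 6483 (q = 0 - 1*(-6483) = 0 + 6483 = 6483)
(q + 41575)*(d(179) - 28340) = (6483 + 41575)*(179 - 28340) = 48058*(-28161) = -1353361338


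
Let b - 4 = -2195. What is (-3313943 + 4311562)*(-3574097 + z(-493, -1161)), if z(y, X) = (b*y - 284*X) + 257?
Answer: -2158800627907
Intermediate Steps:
b = -2191 (b = 4 - 2195 = -2191)
z(y, X) = 257 - 2191*y - 284*X (z(y, X) = (-2191*y - 284*X) + 257 = 257 - 2191*y - 284*X)
(-3313943 + 4311562)*(-3574097 + z(-493, -1161)) = (-3313943 + 4311562)*(-3574097 + (257 - 2191*(-493) - 284*(-1161))) = 997619*(-3574097 + (257 + 1080163 + 329724)) = 997619*(-3574097 + 1410144) = 997619*(-2163953) = -2158800627907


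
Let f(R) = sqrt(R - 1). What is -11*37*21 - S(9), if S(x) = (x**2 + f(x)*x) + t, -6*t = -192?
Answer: -8660 - 18*sqrt(2) ≈ -8685.5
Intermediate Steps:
t = 32 (t = -1/6*(-192) = 32)
f(R) = sqrt(-1 + R)
S(x) = 32 + x**2 + x*sqrt(-1 + x) (S(x) = (x**2 + sqrt(-1 + x)*x) + 32 = (x**2 + x*sqrt(-1 + x)) + 32 = 32 + x**2 + x*sqrt(-1 + x))
-11*37*21 - S(9) = -11*37*21 - (32 + 9**2 + 9*sqrt(-1 + 9)) = -407*21 - (32 + 81 + 9*sqrt(8)) = -8547 - (32 + 81 + 9*(2*sqrt(2))) = -8547 - (32 + 81 + 18*sqrt(2)) = -8547 - (113 + 18*sqrt(2)) = -8547 + (-113 - 18*sqrt(2)) = -8660 - 18*sqrt(2)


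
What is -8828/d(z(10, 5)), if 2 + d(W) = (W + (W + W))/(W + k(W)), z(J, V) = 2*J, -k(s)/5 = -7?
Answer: 48554/5 ≈ 9710.8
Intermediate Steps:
k(s) = 35 (k(s) = -5*(-7) = 35)
d(W) = -2 + 3*W/(35 + W) (d(W) = -2 + (W + (W + W))/(W + 35) = -2 + (W + 2*W)/(35 + W) = -2 + (3*W)/(35 + W) = -2 + 3*W/(35 + W))
-8828/d(z(10, 5)) = -8828*(35 + 2*10)/(-70 + 2*10) = -8828*(35 + 20)/(-70 + 20) = -8828/(-50/55) = -8828/((1/55)*(-50)) = -8828/(-10/11) = -8828*(-11/10) = 48554/5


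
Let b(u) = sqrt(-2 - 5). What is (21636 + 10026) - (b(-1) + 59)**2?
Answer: 28188 - 118*I*sqrt(7) ≈ 28188.0 - 312.2*I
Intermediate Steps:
b(u) = I*sqrt(7) (b(u) = sqrt(-7) = I*sqrt(7))
(21636 + 10026) - (b(-1) + 59)**2 = (21636 + 10026) - (I*sqrt(7) + 59)**2 = 31662 - (59 + I*sqrt(7))**2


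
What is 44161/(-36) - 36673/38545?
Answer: -131038921/106740 ≈ -1227.6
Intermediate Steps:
44161/(-36) - 36673/38545 = 44161*(-1/36) - 36673*1/38545 = -44161/36 - 2821/2965 = -131038921/106740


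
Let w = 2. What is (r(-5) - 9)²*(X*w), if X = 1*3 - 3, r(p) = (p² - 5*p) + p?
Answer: 0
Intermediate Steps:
r(p) = p² - 4*p
X = 0 (X = 3 - 3 = 0)
(r(-5) - 9)²*(X*w) = (-5*(-4 - 5) - 9)²*(0*2) = (-5*(-9) - 9)²*0 = (45 - 9)²*0 = 36²*0 = 1296*0 = 0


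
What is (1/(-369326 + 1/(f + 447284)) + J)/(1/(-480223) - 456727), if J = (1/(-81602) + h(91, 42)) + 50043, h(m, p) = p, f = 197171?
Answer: -467147380052492339172189093/4259934541558262730267549076 ≈ -0.10966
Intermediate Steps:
J = 4087036169/81602 (J = (1/(-81602) + 42) + 50043 = (-1/81602 + 42) + 50043 = 3427283/81602 + 50043 = 4087036169/81602 ≈ 50085.)
(1/(-369326 + 1/(f + 447284)) + J)/(1/(-480223) - 456727) = (1/(-369326 + 1/(197171 + 447284)) + 4087036169/81602)/(1/(-480223) - 456727) = (1/(-369326 + 1/644455) + 4087036169/81602)/(-1/480223 - 456727) = (1/(-369326 + 1/644455) + 4087036169/81602)/(-219330810122/480223) = (1/(-238013987329/644455) + 4087036169/81602)*(-480223/219330810122) = (-644455/238013987329 + 4087036169/81602)*(-480223/219330810122) = (972771774888941885691/19422417394021058)*(-480223/219330810122) = -467147380052492339172189093/4259934541558262730267549076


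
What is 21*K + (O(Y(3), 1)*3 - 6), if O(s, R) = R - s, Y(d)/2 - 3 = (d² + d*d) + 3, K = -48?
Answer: -1155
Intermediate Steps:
Y(d) = 12 + 4*d² (Y(d) = 6 + 2*((d² + d*d) + 3) = 6 + 2*((d² + d²) + 3) = 6 + 2*(2*d² + 3) = 6 + 2*(3 + 2*d²) = 6 + (6 + 4*d²) = 12 + 4*d²)
21*K + (O(Y(3), 1)*3 - 6) = 21*(-48) + ((1 - (12 + 4*3²))*3 - 6) = -1008 + ((1 - (12 + 4*9))*3 - 6) = -1008 + ((1 - (12 + 36))*3 - 6) = -1008 + ((1 - 1*48)*3 - 6) = -1008 + ((1 - 48)*3 - 6) = -1008 + (-47*3 - 6) = -1008 + (-141 - 6) = -1008 - 147 = -1155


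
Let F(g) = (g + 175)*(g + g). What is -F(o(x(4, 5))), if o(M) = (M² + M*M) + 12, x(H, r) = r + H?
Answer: -121452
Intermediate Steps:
x(H, r) = H + r
o(M) = 12 + 2*M² (o(M) = (M² + M²) + 12 = 2*M² + 12 = 12 + 2*M²)
F(g) = 2*g*(175 + g) (F(g) = (175 + g)*(2*g) = 2*g*(175 + g))
-F(o(x(4, 5))) = -2*(12 + 2*(4 + 5)²)*(175 + (12 + 2*(4 + 5)²)) = -2*(12 + 2*9²)*(175 + (12 + 2*9²)) = -2*(12 + 2*81)*(175 + (12 + 2*81)) = -2*(12 + 162)*(175 + (12 + 162)) = -2*174*(175 + 174) = -2*174*349 = -1*121452 = -121452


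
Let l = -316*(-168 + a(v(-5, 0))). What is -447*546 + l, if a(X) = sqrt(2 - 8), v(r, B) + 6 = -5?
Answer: -190974 - 316*I*sqrt(6) ≈ -1.9097e+5 - 774.04*I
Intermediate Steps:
v(r, B) = -11 (v(r, B) = -6 - 5 = -11)
a(X) = I*sqrt(6) (a(X) = sqrt(-6) = I*sqrt(6))
l = 53088 - 316*I*sqrt(6) (l = -316*(-168 + I*sqrt(6)) = 53088 - 316*I*sqrt(6) ≈ 53088.0 - 774.04*I)
-447*546 + l = -447*546 + (53088 - 316*I*sqrt(6)) = -244062 + (53088 - 316*I*sqrt(6)) = -190974 - 316*I*sqrt(6)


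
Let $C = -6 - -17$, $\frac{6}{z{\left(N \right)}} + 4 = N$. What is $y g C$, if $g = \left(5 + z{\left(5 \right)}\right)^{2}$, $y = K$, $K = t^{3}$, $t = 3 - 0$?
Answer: $35937$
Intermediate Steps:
$z{\left(N \right)} = \frac{6}{-4 + N}$
$t = 3$ ($t = 3 + 0 = 3$)
$K = 27$ ($K = 3^{3} = 27$)
$y = 27$
$C = 11$ ($C = -6 + 17 = 11$)
$g = 121$ ($g = \left(5 + \frac{6}{-4 + 5}\right)^{2} = \left(5 + \frac{6}{1}\right)^{2} = \left(5 + 6 \cdot 1\right)^{2} = \left(5 + 6\right)^{2} = 11^{2} = 121$)
$y g C = 27 \cdot 121 \cdot 11 = 3267 \cdot 11 = 35937$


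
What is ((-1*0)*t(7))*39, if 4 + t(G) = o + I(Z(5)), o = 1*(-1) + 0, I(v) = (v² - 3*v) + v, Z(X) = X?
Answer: 0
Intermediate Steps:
I(v) = v² - 2*v
o = -1 (o = -1 + 0 = -1)
t(G) = 10 (t(G) = -4 + (-1 + 5*(-2 + 5)) = -4 + (-1 + 5*3) = -4 + (-1 + 15) = -4 + 14 = 10)
((-1*0)*t(7))*39 = (-1*0*10)*39 = (0*10)*39 = 0*39 = 0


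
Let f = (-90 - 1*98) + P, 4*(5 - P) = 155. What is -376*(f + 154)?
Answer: 25474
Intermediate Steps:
P = -135/4 (P = 5 - 1/4*155 = 5 - 155/4 = -135/4 ≈ -33.750)
f = -887/4 (f = (-90 - 1*98) - 135/4 = (-90 - 98) - 135/4 = -188 - 135/4 = -887/4 ≈ -221.75)
-376*(f + 154) = -376*(-887/4 + 154) = -376*(-271/4) = 25474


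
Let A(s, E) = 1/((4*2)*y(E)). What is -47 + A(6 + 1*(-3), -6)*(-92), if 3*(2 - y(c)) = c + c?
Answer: -587/12 ≈ -48.917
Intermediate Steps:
y(c) = 2 - 2*c/3 (y(c) = 2 - (c + c)/3 = 2 - 2*c/3)
A(s, E) = 1/(16 - 16*E/3) (A(s, E) = 1/((4*2)*(2 - 2*E/3)) = 1/(8*(2 - 2*E/3)) = 1/(16 - 16*E/3))
-47 + A(6 + 1*(-3), -6)*(-92) = -47 - 3/(-48 + 16*(-6))*(-92) = -47 - 3/(-48 - 96)*(-92) = -47 - 3/(-144)*(-92) = -47 - 3*(-1/144)*(-92) = -47 + (1/48)*(-92) = -47 - 23/12 = -587/12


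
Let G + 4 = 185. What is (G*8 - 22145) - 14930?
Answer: -35627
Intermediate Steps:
G = 181 (G = -4 + 185 = 181)
(G*8 - 22145) - 14930 = (181*8 - 22145) - 14930 = (1448 - 22145) - 14930 = -20697 - 14930 = -35627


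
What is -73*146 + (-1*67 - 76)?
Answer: -10801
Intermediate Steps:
-73*146 + (-1*67 - 76) = -10658 + (-67 - 76) = -10658 - 143 = -10801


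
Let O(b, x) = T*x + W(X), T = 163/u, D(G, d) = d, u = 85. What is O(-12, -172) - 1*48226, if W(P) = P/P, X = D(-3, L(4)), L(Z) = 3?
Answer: -4127161/85 ≈ -48555.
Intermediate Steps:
X = 3
W(P) = 1
T = 163/85 ≈ 1.9176
O(b, x) = 1 + 163*x/85 (O(b, x) = 163*x/85 + 1 = 1 + 163*x/85)
O(-12, -172) - 1*48226 = (1 + (163/85)*(-172)) - 1*48226 = (1 - 28036/85) - 48226 = -27951/85 - 48226 = -4127161/85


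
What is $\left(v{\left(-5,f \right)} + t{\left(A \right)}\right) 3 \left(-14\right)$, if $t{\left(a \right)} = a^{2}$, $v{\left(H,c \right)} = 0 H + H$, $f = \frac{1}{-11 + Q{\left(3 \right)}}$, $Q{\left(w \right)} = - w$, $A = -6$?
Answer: $-1302$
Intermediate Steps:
$f = - \frac{1}{14}$ ($f = \frac{1}{-11 - 3} = \frac{1}{-14} = - \frac{1}{14} \approx -0.071429$)
$v{\left(H,c \right)} = H$ ($v{\left(H,c \right)} = 0 + H = H$)
$\left(v{\left(-5,f \right)} + t{\left(A \right)}\right) 3 \left(-14\right) = \left(-5 + \left(-6\right)^{2}\right) 3 \left(-14\right) = \left(-5 + 36\right) \left(-42\right) = 31 \left(-42\right) = -1302$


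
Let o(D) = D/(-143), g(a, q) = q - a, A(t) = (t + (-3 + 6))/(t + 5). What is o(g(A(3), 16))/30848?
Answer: -61/17645056 ≈ -3.4571e-6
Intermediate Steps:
A(t) = (3 + t)/(5 + t) (A(t) = (t + 3)/(5 + t) = (3 + t)/(5 + t))
o(D) = -D/143 (o(D) = D*(-1/143) = -D/143)
o(g(A(3), 16))/30848 = -(16 - (3 + 3)/(5 + 3))/143/30848 = -(16 - 6/8)/143*(1/30848) = -(16 - 1*¾)/143*(1/30848) = -(16 - ¾)/143*(1/30848) = -1/143*61/4*(1/30848) = -61/572*1/30848 = -61/17645056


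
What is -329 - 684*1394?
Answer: -953825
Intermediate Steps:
-329 - 684*1394 = -329 - 953496 = -953825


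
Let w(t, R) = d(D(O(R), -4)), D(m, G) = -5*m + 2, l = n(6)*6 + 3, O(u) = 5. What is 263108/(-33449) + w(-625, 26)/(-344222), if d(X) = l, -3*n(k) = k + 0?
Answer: -90567260935/11513881678 ≈ -7.8659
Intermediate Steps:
n(k) = -k/3 (n(k) = -(k + 0)/3 = -k/3)
l = -9 (l = -⅓*6*6 + 3 = -2*6 + 3 = -12 + 3 = -9)
D(m, G) = 2 - 5*m
d(X) = -9
w(t, R) = -9
263108/(-33449) + w(-625, 26)/(-344222) = 263108/(-33449) - 9/(-344222) = 263108*(-1/33449) - 9*(-1/344222) = -263108/33449 + 9/344222 = -90567260935/11513881678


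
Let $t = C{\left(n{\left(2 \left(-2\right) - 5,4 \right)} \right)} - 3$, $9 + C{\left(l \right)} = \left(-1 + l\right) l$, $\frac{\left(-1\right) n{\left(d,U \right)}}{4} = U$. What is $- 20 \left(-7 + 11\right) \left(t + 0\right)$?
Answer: $-20800$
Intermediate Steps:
$n{\left(d,U \right)} = - 4 U$
$C{\left(l \right)} = -9 + l \left(-1 + l\right)$ ($C{\left(l \right)} = -9 + \left(-1 + l\right) l = -9 + l \left(-1 + l\right)$)
$t = 260$ ($t = \left(-9 + \left(\left(-4\right) 4\right)^{2} - \left(-4\right) 4\right) - 3 = \left(-9 + \left(-16\right)^{2} - -16\right) - 3 = \left(-9 + 256 + 16\right) - 3 = 263 - 3 = 260$)
$- 20 \left(-7 + 11\right) \left(t + 0\right) = - 20 \left(-7 + 11\right) \left(260 + 0\right) = \left(-20\right) 4 \cdot 260 = \left(-80\right) 260 = -20800$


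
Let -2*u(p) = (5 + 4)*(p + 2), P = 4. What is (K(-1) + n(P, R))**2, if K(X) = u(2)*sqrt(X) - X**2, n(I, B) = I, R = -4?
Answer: -315 - 108*I ≈ -315.0 - 108.0*I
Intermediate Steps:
u(p) = -9 - 9*p/2 (u(p) = -(5 + 4)*(p + 2)/2 = -9*(2 + p)/2 = -(18 + 9*p)/2 = -9 - 9*p/2)
K(X) = -X**2 - 18*sqrt(X) (K(X) = (-9 - 9/2*2)*sqrt(X) - X**2 = (-9 - 9)*sqrt(X) - X**2 = -18*sqrt(X) - X**2 = -X**2 - 18*sqrt(X))
(K(-1) + n(P, R))**2 = ((-1*(-1)**2 - 18*I) + 4)**2 = ((-1*1 - 18*I) + 4)**2 = ((-1 - 18*I) + 4)**2 = (3 - 18*I)**2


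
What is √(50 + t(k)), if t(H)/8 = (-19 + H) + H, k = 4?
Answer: I*√38 ≈ 6.1644*I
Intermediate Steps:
t(H) = -152 + 16*H (t(H) = 8*((-19 + H) + H) = 8*(-19 + 2*H) = -152 + 16*H)
√(50 + t(k)) = √(50 + (-152 + 16*4)) = √(50 + (-152 + 64)) = √(50 - 88) = √(-38) = I*√38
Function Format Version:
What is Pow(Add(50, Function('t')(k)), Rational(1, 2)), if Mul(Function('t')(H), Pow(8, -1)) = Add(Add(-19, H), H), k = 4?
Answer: Mul(I, Pow(38, Rational(1, 2))) ≈ Mul(6.1644, I)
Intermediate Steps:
Function('t')(H) = Add(-152, Mul(16, H)) (Function('t')(H) = Mul(8, Add(Add(-19, H), H)) = Mul(8, Add(-19, Mul(2, H))) = Add(-152, Mul(16, H)))
Pow(Add(50, Function('t')(k)), Rational(1, 2)) = Pow(Add(50, Add(-152, Mul(16, 4))), Rational(1, 2)) = Pow(Add(50, Add(-152, 64)), Rational(1, 2)) = Pow(Add(50, -88), Rational(1, 2)) = Pow(-38, Rational(1, 2)) = Mul(I, Pow(38, Rational(1, 2)))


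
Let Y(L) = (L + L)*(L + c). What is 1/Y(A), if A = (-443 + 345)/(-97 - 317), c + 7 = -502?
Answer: -42849/10320772 ≈ -0.0041517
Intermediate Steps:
c = -509 (c = -7 - 502 = -509)
A = 49/207 (A = -98/(-414) = -98*(-1/414) = 49/207 ≈ 0.23672)
Y(L) = 2*L*(-509 + L) (Y(L) = (L + L)*(L - 509) = (2*L)*(-509 + L) = 2*L*(-509 + L))
1/Y(A) = 1/(2*(49/207)*(-509 + 49/207)) = 1/(2*(49/207)*(-105314/207)) = 1/(-10320772/42849) = -42849/10320772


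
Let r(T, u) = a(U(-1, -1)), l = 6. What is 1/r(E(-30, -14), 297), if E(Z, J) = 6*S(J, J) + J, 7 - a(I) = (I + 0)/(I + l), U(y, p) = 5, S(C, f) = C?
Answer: 11/72 ≈ 0.15278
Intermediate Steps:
a(I) = 7 - I/(6 + I) (a(I) = 7 - (I + 0)/(I + 6) = 7 - I/(6 + I))
E(Z, J) = 7*J (E(Z, J) = 6*J + J = 7*J)
r(T, u) = 72/11 (r(T, u) = 6*(7 + 5)/(6 + 5) = 6*12/11 = 6*(1/11)*12 = 72/11)
1/r(E(-30, -14), 297) = 1/(72/11) = 11/72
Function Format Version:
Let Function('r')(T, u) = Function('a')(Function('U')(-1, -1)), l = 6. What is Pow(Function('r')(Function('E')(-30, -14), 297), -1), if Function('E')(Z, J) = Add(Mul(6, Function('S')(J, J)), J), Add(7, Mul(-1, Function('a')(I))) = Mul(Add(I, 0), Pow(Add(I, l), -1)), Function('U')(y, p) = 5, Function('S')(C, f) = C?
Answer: Rational(11, 72) ≈ 0.15278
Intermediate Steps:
Function('a')(I) = Add(7, Mul(-1, I, Pow(Add(6, I), -1))) (Function('a')(I) = Add(7, Mul(-1, Mul(Add(I, 0), Pow(Add(I, 6), -1)))) = Add(7, Mul(-1, Mul(I, Pow(Add(6, I), -1)))) = Add(7, Mul(-1, I, Pow(Add(6, I), -1))))
Function('E')(Z, J) = Mul(7, J) (Function('E')(Z, J) = Add(Mul(6, J), J) = Mul(7, J))
Function('r')(T, u) = Rational(72, 11) (Function('r')(T, u) = Mul(6, Pow(Add(6, 5), -1), Add(7, 5)) = Mul(6, Pow(11, -1), 12) = Mul(6, Rational(1, 11), 12) = Rational(72, 11))
Pow(Function('r')(Function('E')(-30, -14), 297), -1) = Pow(Rational(72, 11), -1) = Rational(11, 72)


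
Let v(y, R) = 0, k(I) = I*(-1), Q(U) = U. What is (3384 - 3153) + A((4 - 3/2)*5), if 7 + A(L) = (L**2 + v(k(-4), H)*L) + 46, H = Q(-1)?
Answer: 1705/4 ≈ 426.25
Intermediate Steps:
H = -1
k(I) = -I
A(L) = 39 + L**2 (A(L) = -7 + ((L**2 + 0*L) + 46) = -7 + ((L**2 + 0) + 46) = -7 + (L**2 + 46) = -7 + (46 + L**2) = 39 + L**2)
(3384 - 3153) + A((4 - 3/2)*5) = (3384 - 3153) + (39 + ((4 - 3/2)*5)**2) = 231 + (39 + ((4 - 3*1/2)*5)**2) = 231 + (39 + ((4 - 3/2)*5)**2) = 231 + (39 + ((5/2)*5)**2) = 231 + (39 + (25/2)**2) = 231 + (39 + 625/4) = 231 + 781/4 = 1705/4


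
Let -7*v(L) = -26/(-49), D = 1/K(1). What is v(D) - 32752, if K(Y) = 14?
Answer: -11233962/343 ≈ -32752.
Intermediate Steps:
D = 1/14 ≈ 0.071429
v(L) = -26/343 (v(L) = -(-26)/(7*(-49)) = -(-26)*(-1)/(7*49) = -⅐*26/49 = -26/343)
v(D) - 32752 = -26/343 - 32752 = -11233962/343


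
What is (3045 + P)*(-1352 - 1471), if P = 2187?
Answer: -14769936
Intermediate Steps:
(3045 + P)*(-1352 - 1471) = (3045 + 2187)*(-1352 - 1471) = 5232*(-2823) = -14769936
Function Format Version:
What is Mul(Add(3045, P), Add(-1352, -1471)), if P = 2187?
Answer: -14769936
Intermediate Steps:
Mul(Add(3045, P), Add(-1352, -1471)) = Mul(Add(3045, 2187), Add(-1352, -1471)) = Mul(5232, -2823) = -14769936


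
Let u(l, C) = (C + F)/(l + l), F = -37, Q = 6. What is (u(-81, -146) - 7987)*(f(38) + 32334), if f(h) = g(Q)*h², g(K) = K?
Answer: -2946642421/9 ≈ -3.2740e+8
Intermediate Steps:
f(h) = 6*h²
u(l, C) = (-37 + C)/(2*l) (u(l, C) = (C - 37)/(l + l) = (-37 + C)/((2*l)) = (-37 + C)*(1/(2*l)) = (-37 + C)/(2*l))
(u(-81, -146) - 7987)*(f(38) + 32334) = ((½)*(-37 - 146)/(-81) - 7987)*(6*38² + 32334) = ((½)*(-1/81)*(-183) - 7987)*(6*1444 + 32334) = (61/54 - 7987)*(8664 + 32334) = -431237/54*40998 = -2946642421/9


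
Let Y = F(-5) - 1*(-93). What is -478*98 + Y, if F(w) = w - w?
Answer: -46751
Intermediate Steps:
F(w) = 0
Y = 93 (Y = 0 - 1*(-93) = 0 + 93 = 93)
-478*98 + Y = -478*98 + 93 = -46844 + 93 = -46751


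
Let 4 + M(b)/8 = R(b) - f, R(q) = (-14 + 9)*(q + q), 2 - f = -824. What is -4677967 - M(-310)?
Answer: -4696127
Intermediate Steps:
f = 826 (f = 2 - 1*(-824) = 2 + 824 = 826)
R(q) = -10*q
M(b) = -6640 - 80*b (M(b) = -32 + 8*(-10*b - 1*826) = -32 + 8*(-10*b - 826) = -32 + 8*(-826 - 10*b) = -32 + (-6608 - 80*b) = -6640 - 80*b)
-4677967 - M(-310) = -4677967 - (-6640 - 80*(-310)) = -4677967 - (-6640 + 24800) = -4677967 - 1*18160 = -4677967 - 18160 = -4696127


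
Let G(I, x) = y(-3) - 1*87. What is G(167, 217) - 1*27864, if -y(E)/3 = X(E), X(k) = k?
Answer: -27942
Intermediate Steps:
y(E) = -3*E
G(I, x) = -78 (G(I, x) = -3*(-3) - 1*87 = 9 - 87 = -78)
G(167, 217) - 1*27864 = -78 - 1*27864 = -78 - 27864 = -27942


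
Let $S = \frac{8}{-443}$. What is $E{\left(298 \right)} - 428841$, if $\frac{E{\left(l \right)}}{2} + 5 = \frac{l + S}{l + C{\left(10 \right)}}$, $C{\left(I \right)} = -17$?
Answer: $- \frac{53384395021}{124483} \approx -4.2885 \cdot 10^{5}$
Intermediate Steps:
$S = - \frac{8}{443}$ ($S = 8 \left(- \frac{1}{443}\right) = - \frac{8}{443} \approx -0.018059$)
$E{\left(l \right)} = -10 + \frac{2 \left(- \frac{8}{443} + l\right)}{-17 + l}$ ($E{\left(l \right)} = -10 + 2 \frac{l - \frac{8}{443}}{l - 17} = -10 + 2 \frac{- \frac{8}{443} + l}{-17 + l} = -10 + \frac{2 \left(- \frac{8}{443} + l\right)}{-17 + l}$)
$E{\left(298 \right)} - 428841 = \frac{2 \left(37647 - 528056\right)}{443 \left(-17 + 298\right)} - 428841 = \frac{2 \left(37647 - 528056\right)}{443 \cdot 281} - 428841 = \frac{2}{443} \cdot \frac{1}{281} \left(-490409\right) - 428841 = - \frac{980818}{124483} - 428841 = - \frac{53384395021}{124483}$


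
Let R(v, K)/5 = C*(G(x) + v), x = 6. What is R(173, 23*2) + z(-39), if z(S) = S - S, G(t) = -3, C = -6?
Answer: -5100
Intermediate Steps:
z(S) = 0
R(v, K) = 90 - 30*v (R(v, K) = 5*(-6*(-3 + v)) = 5*(18 - 6*v) = 90 - 30*v)
R(173, 23*2) + z(-39) = (90 - 30*173) + 0 = (90 - 5190) + 0 = -5100 + 0 = -5100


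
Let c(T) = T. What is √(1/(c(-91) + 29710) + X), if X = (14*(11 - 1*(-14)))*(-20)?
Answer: I*√682332899709/9873 ≈ 83.666*I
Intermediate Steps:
X = -7000 (X = (14*(11 + 14))*(-20) = (14*25)*(-20) = 350*(-20) = -7000)
√(1/(c(-91) + 29710) + X) = √(1/(-91 + 29710) - 7000) = √(1/29619 - 7000) = √(-207332999/29619) = I*√682332899709/9873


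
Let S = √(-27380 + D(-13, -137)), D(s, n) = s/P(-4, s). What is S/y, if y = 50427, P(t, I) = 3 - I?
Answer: I*√48677/67236 ≈ 0.0032814*I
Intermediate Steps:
D(s, n) = s/(3 - s)
S = 3*I*√48677/4 (S = √(-27380 - 1*(-13)/(-3 - 13)) = √(-27380 - 1*(-13)/(-16)) = √(-27380 - 1*(-13)*(-1/16)) = √(-27380 - 13/16) = √(-438093/16) = 3*I*√48677/4 ≈ 165.47*I)
S/y = (3*I*√48677/4)/50427 = (3*I*√48677/4)*(1/50427) = I*√48677/67236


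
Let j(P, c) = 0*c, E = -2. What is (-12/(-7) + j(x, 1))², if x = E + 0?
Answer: 144/49 ≈ 2.9388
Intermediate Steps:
x = -2 (x = -2 + 0 = -2)
j(P, c) = 0
(-12/(-7) + j(x, 1))² = (-12/(-7) + 0)² = (-12*(-⅐) + 0)² = (12/7 + 0)² = (12/7)² = 144/49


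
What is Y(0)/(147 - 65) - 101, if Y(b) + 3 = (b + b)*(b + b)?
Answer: -8285/82 ≈ -101.04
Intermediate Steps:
Y(b) = -3 + 4*b² (Y(b) = -3 + (b + b)*(b + b) = -3 + (2*b)*(2*b) = -3 + 4*b²)
Y(0)/(147 - 65) - 101 = (-3 + 4*0²)/(147 - 65) - 101 = (-3 + 4*0)/82 - 101 = (-3 + 0)*(1/82) - 101 = -3*1/82 - 101 = -3/82 - 101 = -8285/82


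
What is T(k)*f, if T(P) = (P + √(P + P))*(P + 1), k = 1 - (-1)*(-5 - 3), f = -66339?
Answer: -2786238 + 398034*I*√14 ≈ -2.7862e+6 + 1.4893e+6*I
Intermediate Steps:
k = -7 (k = 1 - (-1)*(-8) = 1 - 1*8 = 1 - 8 = -7)
T(P) = (1 + P)*(P + √2*√P) (T(P) = (P + √(2*P))*(1 + P) = (P + √2*√P)*(1 + P) = (1 + P)*(P + √2*√P))
T(k)*f = (-7 + (-7)² + √2*√(-7) + √2*(-7)^(3/2))*(-66339) = (-7 + 49 + √2*(I*√7) + √2*(-7*I*√7))*(-66339) = (-7 + 49 + I*√14 - 7*I*√14)*(-66339) = (42 - 6*I*√14)*(-66339) = -2786238 + 398034*I*√14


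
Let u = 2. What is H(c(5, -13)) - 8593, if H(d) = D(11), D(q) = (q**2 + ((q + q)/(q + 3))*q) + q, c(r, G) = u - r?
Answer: -59106/7 ≈ -8443.7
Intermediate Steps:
c(r, G) = 2 - r
D(q) = q + q**2 + 2*q**2/(3 + q) (D(q) = (q**2 + ((2*q)/(3 + q))*q) + q = (q**2 + (2*q/(3 + q))*q) + q = (q**2 + 2*q**2/(3 + q)) + q = q + q**2 + 2*q**2/(3 + q))
H(d) = 1045/7 (H(d) = 11*(3 + 11**2 + 6*11)/(3 + 11) = 11*(3 + 121 + 66)/14 = 11*(1/14)*190 = 1045/7)
H(c(5, -13)) - 8593 = 1045/7 - 8593 = -59106/7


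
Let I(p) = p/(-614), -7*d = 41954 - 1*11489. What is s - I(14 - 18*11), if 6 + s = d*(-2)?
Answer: 18691972/2149 ≈ 8698.0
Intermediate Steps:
d = -30465/7 (d = -(41954 - 1*11489)/7 = -(41954 - 11489)/7 = -1/7*30465 = -30465/7 ≈ -4352.1)
I(p) = -p/614 (I(p) = p*(-1/614) = -p/614)
s = 60888/7 (s = -6 - 30465/7*(-2) = -6 + 60930/7 = 60888/7 ≈ 8698.3)
s - I(14 - 18*11) = 60888/7 - (-1)*(14 - 18*11)/614 = 60888/7 - (-1)*(14 - 198)/614 = 60888/7 - (-1)*(-184)/614 = 60888/7 - 1*92/307 = 60888/7 - 92/307 = 18691972/2149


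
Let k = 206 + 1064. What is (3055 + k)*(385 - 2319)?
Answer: -8364550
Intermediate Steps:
k = 1270
(3055 + k)*(385 - 2319) = (3055 + 1270)*(385 - 2319) = 4325*(-1934) = -8364550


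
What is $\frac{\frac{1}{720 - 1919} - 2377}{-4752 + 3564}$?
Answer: $\frac{237502}{118701} \approx 2.0008$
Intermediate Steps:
$\frac{\frac{1}{720 - 1919} - 2377}{-4752 + 3564} = \frac{\frac{1}{-1199} - 2377}{-1188} = \left(- \frac{1}{1199} - 2377\right) \left(- \frac{1}{1188}\right) = \left(- \frac{2850024}{1199}\right) \left(- \frac{1}{1188}\right) = \frac{237502}{118701}$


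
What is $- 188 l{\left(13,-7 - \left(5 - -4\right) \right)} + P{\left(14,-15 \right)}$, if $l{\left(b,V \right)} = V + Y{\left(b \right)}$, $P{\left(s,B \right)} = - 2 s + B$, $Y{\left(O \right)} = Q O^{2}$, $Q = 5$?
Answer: $-155895$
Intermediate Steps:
$Y{\left(O \right)} = 5 O^{2}$
$P{\left(s,B \right)} = B - 2 s$
$l{\left(b,V \right)} = V + 5 b^{2}$
$- 188 l{\left(13,-7 - \left(5 - -4\right) \right)} + P{\left(14,-15 \right)} = - 188 \left(\left(-7 - \left(5 - -4\right)\right) + 5 \cdot 13^{2}\right) - 43 = - 188 \left(\left(-7 - \left(5 + 4\right)\right) + 5 \cdot 169\right) - 43 = - 188 \left(\left(-7 - 9\right) + 845\right) - 43 = - 188 \left(-16 + 845\right) - 43 = \left(-188\right) 829 - 43 = -155852 - 43 = -155895$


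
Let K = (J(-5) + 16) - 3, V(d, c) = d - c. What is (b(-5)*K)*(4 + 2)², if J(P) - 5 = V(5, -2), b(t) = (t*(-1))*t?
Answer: -22500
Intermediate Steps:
b(t) = -t² (b(t) = (-t)*t = -t²)
J(P) = 12 (J(P) = 5 + (5 - 1*(-2)) = 5 + (5 + 2) = 5 + 7 = 12)
K = 25 (K = (12 + 16) - 3 = 28 - 3 = 25)
(b(-5)*K)*(4 + 2)² = (-1*(-5)²*25)*(4 + 2)² = (-1*25*25)*6² = -25*25*36 = -625*36 = -22500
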